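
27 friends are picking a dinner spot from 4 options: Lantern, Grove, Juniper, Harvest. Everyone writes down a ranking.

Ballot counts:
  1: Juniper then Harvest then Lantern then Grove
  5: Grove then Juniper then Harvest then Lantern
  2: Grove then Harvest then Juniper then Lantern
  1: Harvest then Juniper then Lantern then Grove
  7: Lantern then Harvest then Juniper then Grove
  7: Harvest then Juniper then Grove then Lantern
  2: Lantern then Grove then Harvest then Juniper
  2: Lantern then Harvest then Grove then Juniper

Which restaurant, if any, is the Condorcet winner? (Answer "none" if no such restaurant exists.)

Check each pair by majority over 27 ballots:
Lantern vs Grove: Grove, 14–13.
Lantern vs Juniper: Juniper wins 16–11.
Lantern–Harvest: Harvest 16–11.
Grove vs Juniper: Juniper, 16–11.
Grove vs Harvest: Harvest wins 18–9.
Juniper vs Harvest: 6 to 21, Harvest.
Harvest defeats every rival head-to-head and is the Condorcet winner.

Harvest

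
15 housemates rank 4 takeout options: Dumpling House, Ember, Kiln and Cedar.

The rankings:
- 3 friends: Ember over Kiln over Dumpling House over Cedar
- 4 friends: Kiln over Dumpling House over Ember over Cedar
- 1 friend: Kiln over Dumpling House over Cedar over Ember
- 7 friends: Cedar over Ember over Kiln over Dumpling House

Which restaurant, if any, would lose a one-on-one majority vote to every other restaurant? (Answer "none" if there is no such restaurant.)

none

Head-to-head results (15 friends):
Dumpling House vs Ember: Ember wins 10–5.
Dumpling House vs Kiln: Kiln, 15–0.
Dumpling House vs Cedar: Dumpling House wins 8–7.
Ember vs Kiln: Ember is ranked higher on 3+7 = 10 ballots, Kiln on 5. Ember wins 10–5.
Ember vs Cedar: Cedar, 8–7.
Kiln vs Cedar: Kiln wins 8–7.
No restaurant is winless: Dumpling House beats Cedar; Ember beats Dumpling House; Kiln beats Dumpling House; Cedar beats Ember. There is no Condorcet loser.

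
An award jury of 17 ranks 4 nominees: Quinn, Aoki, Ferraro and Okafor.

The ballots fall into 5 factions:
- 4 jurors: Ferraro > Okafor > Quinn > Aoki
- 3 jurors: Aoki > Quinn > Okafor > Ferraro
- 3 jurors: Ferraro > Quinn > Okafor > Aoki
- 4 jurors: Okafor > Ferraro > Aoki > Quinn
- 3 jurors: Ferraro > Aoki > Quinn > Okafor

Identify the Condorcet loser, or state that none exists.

none

Head-to-head results (17 jurors):
Quinn vs Aoki: Aoki, 10–7.
Quinn vs Ferraro: Quinn is ranked higher on 3 ballots, Ferraro on 14. Ferraro wins 14–3.
Quinn vs Okafor: 9 to 8, Quinn.
Aoki vs Ferraro: Ferraro wins 14–3.
Aoki vs Okafor: Aoki preferred on 3+3 = 6 ballots; Okafor wins 11–6.
Ferraro–Okafor: Ferraro 10–7.
No nominee is winless: Quinn beats Okafor; Aoki beats Quinn; Ferraro beats Quinn; Okafor beats Aoki. There is no Condorcet loser.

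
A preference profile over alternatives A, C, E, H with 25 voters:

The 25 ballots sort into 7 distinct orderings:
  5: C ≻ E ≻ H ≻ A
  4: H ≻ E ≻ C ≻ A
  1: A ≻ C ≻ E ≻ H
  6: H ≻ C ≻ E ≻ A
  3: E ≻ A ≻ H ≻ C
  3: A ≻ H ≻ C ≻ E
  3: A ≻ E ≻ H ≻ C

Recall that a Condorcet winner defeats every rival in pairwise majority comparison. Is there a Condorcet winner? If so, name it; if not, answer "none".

H

Pairwise majorities:
A–C: C 15–10.
A–E: E 18–7.
A vs H: H wins 15–10.
C vs E: C, 15–10.
C vs H: H, 19–6.
E vs H: H, 13–12.
Only H has no losses; H is the Condorcet winner.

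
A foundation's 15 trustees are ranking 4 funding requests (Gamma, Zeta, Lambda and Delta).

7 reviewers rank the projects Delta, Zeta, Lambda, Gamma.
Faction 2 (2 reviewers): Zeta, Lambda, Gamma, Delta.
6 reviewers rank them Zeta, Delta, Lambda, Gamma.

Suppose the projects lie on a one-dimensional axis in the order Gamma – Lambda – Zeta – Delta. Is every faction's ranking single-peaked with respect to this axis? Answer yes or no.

yes

Axis positions: Gamma=1, Lambda=2, Zeta=3, Delta=4.
Faction 1 (peak Delta at position 4): ranking walks positions 4-3-2-1, expanding outward from the peak — single-peaked.
Faction 2 (peak Zeta at position 3): ranking walks positions 3-2-1-4, expanding outward from the peak — single-peaked.
Faction 3 (peak Zeta at position 3): ranking walks positions 3-4-2-1, expanding outward from the peak — single-peaked.
Every ranking is single-peaked on this axis.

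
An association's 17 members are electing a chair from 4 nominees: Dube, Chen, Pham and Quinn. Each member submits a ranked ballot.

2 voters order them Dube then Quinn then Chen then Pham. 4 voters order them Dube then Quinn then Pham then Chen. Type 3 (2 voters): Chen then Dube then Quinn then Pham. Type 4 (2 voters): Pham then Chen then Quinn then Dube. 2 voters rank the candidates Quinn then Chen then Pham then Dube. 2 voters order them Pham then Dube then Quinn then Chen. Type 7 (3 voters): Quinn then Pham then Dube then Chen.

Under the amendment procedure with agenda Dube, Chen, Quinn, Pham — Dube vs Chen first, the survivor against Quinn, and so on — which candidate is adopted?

Round 1: Dube vs Chen — 11–6, Dube advances.
Round 2: Dube vs Quinn — 10–7, Dube advances.
Round 3: Dube vs Pham — 8–9, Pham advances.
Pham survives the agenda.

Pham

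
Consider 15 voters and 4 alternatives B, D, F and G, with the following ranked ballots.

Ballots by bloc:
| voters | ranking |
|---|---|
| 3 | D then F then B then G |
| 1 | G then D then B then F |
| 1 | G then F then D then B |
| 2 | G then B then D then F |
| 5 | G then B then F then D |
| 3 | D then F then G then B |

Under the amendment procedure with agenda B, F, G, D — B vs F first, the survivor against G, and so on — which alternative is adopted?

Round 1: B vs F — 8–7, B advances.
Round 2: B vs G — 3–12, G advances.
Round 3: G vs D — 9–6, G advances.
G survives the agenda.

G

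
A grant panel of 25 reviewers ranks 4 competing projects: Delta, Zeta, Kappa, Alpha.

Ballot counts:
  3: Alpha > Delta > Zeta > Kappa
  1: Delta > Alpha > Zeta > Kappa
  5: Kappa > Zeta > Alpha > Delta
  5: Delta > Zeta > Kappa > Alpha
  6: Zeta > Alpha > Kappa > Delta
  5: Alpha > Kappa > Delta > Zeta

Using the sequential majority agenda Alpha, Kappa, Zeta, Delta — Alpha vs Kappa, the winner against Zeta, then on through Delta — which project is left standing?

Round 1: Alpha vs Kappa — 15–10, Alpha advances.
Round 2: Alpha vs Zeta — 9–16, Zeta advances.
Round 3: Zeta vs Delta — 11–14, Delta advances.
The agenda winner is Delta.

Delta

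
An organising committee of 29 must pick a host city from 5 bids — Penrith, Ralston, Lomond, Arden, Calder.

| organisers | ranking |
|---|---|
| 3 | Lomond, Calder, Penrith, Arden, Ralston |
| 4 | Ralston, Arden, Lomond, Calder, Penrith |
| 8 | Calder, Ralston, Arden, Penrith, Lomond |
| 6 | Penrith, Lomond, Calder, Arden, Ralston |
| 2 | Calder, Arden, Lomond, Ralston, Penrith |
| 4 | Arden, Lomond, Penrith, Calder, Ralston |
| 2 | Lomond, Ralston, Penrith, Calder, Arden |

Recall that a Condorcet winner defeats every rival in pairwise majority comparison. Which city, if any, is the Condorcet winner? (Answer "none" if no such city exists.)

none

Head-to-head results (29 organisers):
Penrith vs Ralston: 13 to 16, Ralston.
Penrith vs Lomond: 14 to 15, Lomond.
Penrith vs Arden: Penrith is ranked higher on 3+6+2 = 11 ballots, Arden on 18. Arden wins 18–11.
Penrith vs Calder: 6+4+2 = 12 for Penrith, 17 for Calder — Calder by 17–12.
Ralston vs Lomond: Ralston is ranked higher on 4+8 = 12 ballots, Lomond on 17. Lomond wins 17–12.
Ralston vs Arden: Arden, 15–14.
Ralston vs Calder: Ralston is ranked higher on 4+2 = 6 ballots, Calder on 23. Calder wins 23–6.
Lomond vs Arden: Lomond is ranked higher on 3+6+2 = 11 ballots, Arden on 18. Arden wins 18–11.
Lomond vs Calder: 3+4+6+4+2 = 19 for Lomond, 10 for Calder — Lomond by 19–10.
Arden vs Calder: 4+4 = 8 for Arden, 21 for Calder — Calder by 21–8.
Every city loses at least once (Penrith loses to Ralston; Ralston loses to Lomond; Lomond loses to Arden; Arden loses to Calder; Calder loses to Lomond). The majority relation contains the cycle Lomond beats Calder beats Arden beats Lomond, so there is no Condorcet winner.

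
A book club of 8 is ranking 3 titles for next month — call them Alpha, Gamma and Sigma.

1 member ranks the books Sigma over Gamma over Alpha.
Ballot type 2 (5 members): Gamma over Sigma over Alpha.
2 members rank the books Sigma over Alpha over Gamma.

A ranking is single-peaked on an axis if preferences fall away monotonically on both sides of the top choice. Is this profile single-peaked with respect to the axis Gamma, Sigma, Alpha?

yes

Axis positions: Gamma=1, Sigma=2, Alpha=3.
Ballot type 1 (peak Sigma at position 2): ranking walks positions 2-1-3, expanding outward from the peak — single-peaked.
Ballot type 2 (peak Gamma at position 1): ranking walks positions 1-2-3, expanding outward from the peak — single-peaked.
Ballot type 3 (peak Sigma at position 2): ranking walks positions 2-3-1, expanding outward from the peak — single-peaked.
Every ranking is single-peaked on this axis.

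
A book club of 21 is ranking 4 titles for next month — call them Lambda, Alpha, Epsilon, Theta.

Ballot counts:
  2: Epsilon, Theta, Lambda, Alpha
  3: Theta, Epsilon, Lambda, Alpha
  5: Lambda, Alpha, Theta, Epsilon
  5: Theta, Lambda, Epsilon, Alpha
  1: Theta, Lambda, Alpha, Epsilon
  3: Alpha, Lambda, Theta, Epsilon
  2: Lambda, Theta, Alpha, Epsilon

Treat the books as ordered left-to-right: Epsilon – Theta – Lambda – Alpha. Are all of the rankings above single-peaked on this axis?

Axis positions: Epsilon=1, Theta=2, Lambda=3, Alpha=4.
Faction 1 (peak Epsilon at position 1): ranking walks positions 1-2-3-4, expanding outward from the peak — single-peaked.
Faction 2 (peak Theta at position 2): ranking walks positions 2-1-3-4, expanding outward from the peak — single-peaked.
Faction 3 (peak Lambda at position 3): ranking walks positions 3-4-2-1, expanding outward from the peak — single-peaked.
Faction 4 (peak Theta at position 2): ranking walks positions 2-3-1-4, expanding outward from the peak — single-peaked.
Faction 5 (peak Theta at position 2): ranking walks positions 2-3-4-1, expanding outward from the peak — single-peaked.
Faction 6 (peak Alpha at position 4): ranking walks positions 4-3-2-1, expanding outward from the peak — single-peaked.
Faction 7 (peak Lambda at position 3): ranking walks positions 3-2-4-1, expanding outward from the peak — single-peaked.
Every ranking is single-peaked on this axis.

yes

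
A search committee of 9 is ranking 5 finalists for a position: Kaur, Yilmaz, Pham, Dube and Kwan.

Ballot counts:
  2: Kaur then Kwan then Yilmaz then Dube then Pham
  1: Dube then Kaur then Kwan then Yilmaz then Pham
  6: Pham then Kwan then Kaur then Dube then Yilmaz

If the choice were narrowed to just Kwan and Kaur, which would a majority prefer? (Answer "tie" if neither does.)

Kwan

Ballots ranking Kwan above Kaur: 6.
Ballots ranking Kaur above Kwan: 9 − 6 = 3.
Kwan wins the head-to-head 6–3.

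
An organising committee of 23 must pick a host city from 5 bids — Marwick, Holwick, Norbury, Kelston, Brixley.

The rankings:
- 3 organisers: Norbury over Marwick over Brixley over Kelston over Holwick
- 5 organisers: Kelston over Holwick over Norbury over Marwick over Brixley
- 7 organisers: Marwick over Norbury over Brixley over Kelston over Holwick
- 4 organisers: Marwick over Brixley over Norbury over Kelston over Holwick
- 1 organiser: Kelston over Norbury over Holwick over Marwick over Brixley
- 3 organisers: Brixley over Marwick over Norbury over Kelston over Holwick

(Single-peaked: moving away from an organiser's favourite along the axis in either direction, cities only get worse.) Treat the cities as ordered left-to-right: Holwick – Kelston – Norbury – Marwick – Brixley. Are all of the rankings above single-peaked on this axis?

Axis positions: Holwick=1, Kelston=2, Norbury=3, Marwick=4, Brixley=5.
Type 1 (peak Norbury at position 3): ranking walks positions 3-4-5-2-1, expanding outward from the peak — single-peaked.
Type 2 (peak Kelston at position 2): ranking walks positions 2-1-3-4-5, expanding outward from the peak — single-peaked.
Type 3 (peak Marwick at position 4): ranking walks positions 4-3-5-2-1, expanding outward from the peak — single-peaked.
Type 4 (peak Marwick at position 4): ranking walks positions 4-5-3-2-1, expanding outward from the peak — single-peaked.
Type 5 (peak Kelston at position 2): ranking walks positions 2-3-1-4-5, expanding outward from the peak — single-peaked.
Type 6 (peak Brixley at position 5): ranking walks positions 5-4-3-2-1, expanding outward from the peak — single-peaked.
Every ranking is single-peaked on this axis.

yes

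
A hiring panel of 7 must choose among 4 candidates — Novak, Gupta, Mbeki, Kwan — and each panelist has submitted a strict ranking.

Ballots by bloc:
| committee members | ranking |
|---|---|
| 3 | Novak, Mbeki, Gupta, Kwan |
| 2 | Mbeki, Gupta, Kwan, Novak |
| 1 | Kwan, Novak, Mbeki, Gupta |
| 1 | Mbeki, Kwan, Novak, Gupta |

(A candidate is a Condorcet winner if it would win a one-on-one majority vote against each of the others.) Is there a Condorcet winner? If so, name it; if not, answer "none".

none

Head-to-head results (7 committee members):
Novak vs Gupta: Novak preferred on 3+1+1 = 5 ballots; Novak wins 5–2.
Novak vs Mbeki: Novak is ranked higher on 3+1 = 4 ballots, Mbeki on 3. Novak wins 4–3.
Novak vs Kwan: 3 to 4, Kwan.
Gupta vs Mbeki: 0 to 7, Mbeki.
Gupta vs Kwan: 5 to 2, Gupta.
Mbeki vs Kwan: 6 to 1, Mbeki.
No candidate is unbeaten: Novak loses to Kwan; Gupta loses to Novak; Mbeki loses to Novak; Kwan loses to Gupta. In particular Novak beats Gupta beats Kwan beats Novak is a majority cycle — no Condorcet winner exists.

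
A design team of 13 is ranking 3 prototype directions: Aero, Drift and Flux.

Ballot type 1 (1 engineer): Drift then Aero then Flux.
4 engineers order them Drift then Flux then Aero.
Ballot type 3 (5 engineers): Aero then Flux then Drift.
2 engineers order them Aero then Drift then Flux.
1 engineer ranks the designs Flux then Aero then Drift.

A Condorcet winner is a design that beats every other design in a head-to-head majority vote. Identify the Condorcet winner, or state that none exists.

Aero

Head-to-head results (13 engineers):
Aero vs Drift: Aero, 8–5.
Aero–Flux: Aero 8–5.
Drift vs Flux: Drift wins 7–6.
Only Aero has no losses; Aero is the Condorcet winner.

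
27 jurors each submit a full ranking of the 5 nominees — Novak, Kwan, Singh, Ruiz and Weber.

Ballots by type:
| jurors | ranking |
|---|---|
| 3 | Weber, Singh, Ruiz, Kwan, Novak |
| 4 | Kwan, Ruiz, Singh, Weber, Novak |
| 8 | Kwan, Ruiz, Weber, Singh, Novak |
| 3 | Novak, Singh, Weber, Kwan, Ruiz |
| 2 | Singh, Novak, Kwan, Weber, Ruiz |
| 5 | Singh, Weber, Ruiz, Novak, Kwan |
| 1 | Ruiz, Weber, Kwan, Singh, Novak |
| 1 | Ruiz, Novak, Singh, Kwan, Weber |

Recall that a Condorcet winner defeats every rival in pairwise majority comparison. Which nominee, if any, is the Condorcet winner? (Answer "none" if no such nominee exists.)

Check each pair by majority over 27 ballots:
Novak vs Kwan: Kwan wins 16–11.
Novak vs Singh: Novak is ranked higher on 3+1 = 4 ballots, Singh on 23. Singh wins 23–4.
Novak vs Ruiz: Novak is ranked higher on 3+2 = 5 ballots, Ruiz on 22. Ruiz wins 22–5.
Novak vs Weber: Weber, 21–6.
Kwan vs Singh: Singh, 14–13.
Kwan–Ruiz: Kwan 17–10.
Kwan vs Weber: 15 to 12, Kwan.
Singh vs Ruiz: 13 to 14, Ruiz.
Singh vs Weber: Singh is ranked higher on 4+3+2+5+1 = 15 ballots, Weber on 12. Singh wins 15–12.
Ruiz vs Weber: Ruiz, 14–13.
No nominee is unbeaten: Novak loses to Kwan; Kwan loses to Singh; Singh loses to Ruiz; Ruiz loses to Kwan; Weber loses to Kwan. In particular Kwan beats Ruiz beats Singh beats Kwan is a majority cycle — no Condorcet winner exists.

none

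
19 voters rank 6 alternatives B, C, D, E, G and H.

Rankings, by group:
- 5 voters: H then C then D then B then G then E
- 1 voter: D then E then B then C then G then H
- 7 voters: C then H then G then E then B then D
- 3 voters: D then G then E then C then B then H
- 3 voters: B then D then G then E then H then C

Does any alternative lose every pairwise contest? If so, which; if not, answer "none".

Head-to-head results (19 voters):
B vs C: C wins 15–4.
B vs D: B is ranked higher on 7+3 = 10 ballots, D on 9. B wins 10–9.
B vs E: B is ranked higher on 5+3 = 8 ballots, E on 11. E wins 11–8.
B vs G: G, 10–9.
B–H: H 12–7.
C vs D: C, 12–7.
C vs E: 5+7 = 12 for C, 7 for E — C by 12–7.
C–G: C 13–6.
C vs H: C, 11–8.
D vs E: D, 12–7.
D–G: D 12–7.
D vs H: H, 12–7.
E vs G: G, 18–1.
E vs H: 7 to 12, H.
G vs H: 7 to 12, H.
Each alternative has at least one pairwise win (B beats D; C beats B; D beats E; E beats B; G beats B; H beats B) — no Condorcet loser.

none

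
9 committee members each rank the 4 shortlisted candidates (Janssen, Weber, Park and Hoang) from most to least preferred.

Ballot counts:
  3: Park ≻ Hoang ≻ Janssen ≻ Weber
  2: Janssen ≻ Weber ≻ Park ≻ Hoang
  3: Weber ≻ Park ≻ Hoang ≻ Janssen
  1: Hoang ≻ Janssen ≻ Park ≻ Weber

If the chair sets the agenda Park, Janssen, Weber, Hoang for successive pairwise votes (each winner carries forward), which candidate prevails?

Weber

Round 1: Park vs Janssen — 6–3, Park advances.
Round 2: Park vs Weber — 4–5, Weber advances.
Round 3: Weber vs Hoang — 5–4, Weber advances.
Weber survives the agenda.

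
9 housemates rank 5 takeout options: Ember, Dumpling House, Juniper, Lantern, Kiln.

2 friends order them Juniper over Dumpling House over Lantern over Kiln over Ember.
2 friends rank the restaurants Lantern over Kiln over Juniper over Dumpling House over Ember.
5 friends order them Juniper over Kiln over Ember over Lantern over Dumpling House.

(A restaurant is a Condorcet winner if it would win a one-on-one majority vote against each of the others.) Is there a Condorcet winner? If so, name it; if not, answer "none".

Juniper

Head-to-head results (9 friends):
Ember vs Dumpling House: Ember, 5–4.
Ember vs Juniper: Ember is ranked higher on 0 ballots, Juniper on 9. Juniper wins 9–0.
Ember vs Lantern: Ember is ranked higher on 5 ballots, Lantern on 4. Ember wins 5–4.
Ember–Kiln: Kiln 9–0.
Dumpling House vs Juniper: 0 to 9, Juniper.
Dumpling House vs Lantern: Lantern, 7–2.
Dumpling House vs Kiln: 2 to 7, Kiln.
Juniper vs Lantern: Juniper is ranked higher on 2+5 = 7 ballots, Lantern on 2. Juniper wins 7–2.
Juniper vs Kiln: Juniper is ranked higher on 2+5 = 7 ballots, Kiln on 2. Juniper wins 7–2.
Lantern vs Kiln: Kiln, 5–4.
Juniper beats each of Ember, Dumpling House, Lantern, Kiln — Juniper is the Condorcet winner.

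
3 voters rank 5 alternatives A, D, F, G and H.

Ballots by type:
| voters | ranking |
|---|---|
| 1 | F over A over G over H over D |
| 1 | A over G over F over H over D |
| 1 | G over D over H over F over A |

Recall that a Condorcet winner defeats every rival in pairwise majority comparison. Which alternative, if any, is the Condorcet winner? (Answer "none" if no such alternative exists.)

none

Check each pair by majority over 3 ballots:
A vs D: A, 2–1.
A–F: F 2–1.
A–G: A 2–1.
A vs H: A wins 2–1.
D vs F: F wins 2–1.
D–G: G 3–0.
D–H: H 2–1.
F vs G: G wins 2–1.
F–H: F 2–1.
G vs H: G wins 3–0.
Every alternative loses at least once (A loses to F; D loses to A; F loses to G; G loses to A; H loses to A). The majority relation contains the cycle A > G > F > A, so there is no Condorcet winner.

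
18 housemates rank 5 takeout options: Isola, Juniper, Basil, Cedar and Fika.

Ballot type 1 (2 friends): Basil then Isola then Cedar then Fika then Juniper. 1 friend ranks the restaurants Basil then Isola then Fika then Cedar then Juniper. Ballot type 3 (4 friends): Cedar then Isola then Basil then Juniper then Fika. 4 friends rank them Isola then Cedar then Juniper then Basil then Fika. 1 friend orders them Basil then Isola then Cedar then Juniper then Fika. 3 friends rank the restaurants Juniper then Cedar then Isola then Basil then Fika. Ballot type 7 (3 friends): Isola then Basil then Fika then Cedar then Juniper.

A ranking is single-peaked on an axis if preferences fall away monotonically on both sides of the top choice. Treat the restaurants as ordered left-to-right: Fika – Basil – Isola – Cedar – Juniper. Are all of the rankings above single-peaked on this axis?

yes

Axis positions: Fika=1, Basil=2, Isola=3, Cedar=4, Juniper=5.
Ballot type 1 (peak Basil at position 2): ranking walks positions 2-3-4-1-5, expanding outward from the peak — single-peaked.
Ballot type 2 (peak Basil at position 2): ranking walks positions 2-3-1-4-5, expanding outward from the peak — single-peaked.
Ballot type 3 (peak Cedar at position 4): ranking walks positions 4-3-2-5-1, expanding outward from the peak — single-peaked.
Ballot type 4 (peak Isola at position 3): ranking walks positions 3-4-5-2-1, expanding outward from the peak — single-peaked.
Ballot type 5 (peak Basil at position 2): ranking walks positions 2-3-4-5-1, expanding outward from the peak — single-peaked.
Ballot type 6 (peak Juniper at position 5): ranking walks positions 5-4-3-2-1, expanding outward from the peak — single-peaked.
Ballot type 7 (peak Isola at position 3): ranking walks positions 3-2-1-4-5, expanding outward from the peak — single-peaked.
Every ranking is single-peaked on this axis.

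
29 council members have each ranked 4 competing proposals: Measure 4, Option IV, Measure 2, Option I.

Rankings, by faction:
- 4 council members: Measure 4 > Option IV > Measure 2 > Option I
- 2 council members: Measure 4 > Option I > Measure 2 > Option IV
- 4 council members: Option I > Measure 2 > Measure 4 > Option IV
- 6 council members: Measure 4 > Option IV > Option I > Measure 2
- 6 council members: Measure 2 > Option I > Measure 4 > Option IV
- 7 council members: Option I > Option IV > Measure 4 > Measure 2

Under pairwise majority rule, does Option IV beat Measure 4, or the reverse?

Ballots ranking Option IV above Measure 4: 7.
Ballots ranking Measure 4 above Option IV: 29 − 7 = 22.
Measure 4 wins the head-to-head 22–7.

Measure 4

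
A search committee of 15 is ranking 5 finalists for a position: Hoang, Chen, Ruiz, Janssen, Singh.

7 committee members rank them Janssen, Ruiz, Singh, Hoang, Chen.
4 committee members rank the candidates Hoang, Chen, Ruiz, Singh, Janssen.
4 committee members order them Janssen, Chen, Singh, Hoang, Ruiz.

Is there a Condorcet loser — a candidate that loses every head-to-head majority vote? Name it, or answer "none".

none

Pairwise majorities:
Hoang vs Chen: Hoang preferred on 7+4 = 11 ballots; Hoang wins 11–4.
Hoang vs Ruiz: Hoang preferred on 4+4 = 8 ballots; Hoang wins 8–7.
Hoang vs Janssen: Janssen, 11–4.
Hoang vs Singh: Singh, 11–4.
Chen vs Ruiz: Chen is ranked higher on 4+4 = 8 ballots, Ruiz on 7. Chen wins 8–7.
Chen vs Janssen: Janssen, 11–4.
Chen–Singh: Chen 8–7.
Ruiz–Janssen: Janssen 11–4.
Ruiz vs Singh: 7+4 = 11 for Ruiz, 4 for Singh — Ruiz by 11–4.
Janssen vs Singh: Janssen, 11–4.
No candidate is winless: Hoang beats Chen; Chen beats Ruiz; Ruiz beats Singh; Janssen beats Hoang; Singh beats Hoang. There is no Condorcet loser.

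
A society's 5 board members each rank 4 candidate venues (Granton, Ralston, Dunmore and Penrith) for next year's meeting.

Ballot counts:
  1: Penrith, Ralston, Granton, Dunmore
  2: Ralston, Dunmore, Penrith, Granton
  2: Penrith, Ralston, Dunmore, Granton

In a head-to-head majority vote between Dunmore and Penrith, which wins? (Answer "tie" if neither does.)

Ballots ranking Dunmore above Penrith: 2.
Ballots ranking Penrith above Dunmore: 5 − 2 = 3.
Penrith wins the head-to-head 3–2.

Penrith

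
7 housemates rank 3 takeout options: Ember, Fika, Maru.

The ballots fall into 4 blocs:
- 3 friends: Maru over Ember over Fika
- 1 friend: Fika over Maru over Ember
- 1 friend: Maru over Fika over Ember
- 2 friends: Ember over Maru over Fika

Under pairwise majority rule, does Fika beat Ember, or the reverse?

Ember

Ballots ranking Fika above Ember: 1 + 1 = 2.
Ballots ranking Ember above Fika: 7 − 2 = 5.
Ember wins the head-to-head 5–2.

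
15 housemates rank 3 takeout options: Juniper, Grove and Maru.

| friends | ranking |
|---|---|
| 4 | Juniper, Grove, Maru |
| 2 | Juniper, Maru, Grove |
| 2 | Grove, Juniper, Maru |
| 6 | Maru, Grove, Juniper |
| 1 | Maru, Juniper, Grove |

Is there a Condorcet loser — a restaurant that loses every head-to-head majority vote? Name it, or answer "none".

Pairwise majorities:
Juniper vs Grove: Grove, 8–7.
Juniper vs Maru: Juniper preferred on 4+2+2 = 8 ballots; Juniper wins 8–7.
Grove vs Maru: Maru wins 9–6.
No restaurant is winless: Juniper beats Maru; Grove beats Juniper; Maru beats Grove. There is no Condorcet loser.

none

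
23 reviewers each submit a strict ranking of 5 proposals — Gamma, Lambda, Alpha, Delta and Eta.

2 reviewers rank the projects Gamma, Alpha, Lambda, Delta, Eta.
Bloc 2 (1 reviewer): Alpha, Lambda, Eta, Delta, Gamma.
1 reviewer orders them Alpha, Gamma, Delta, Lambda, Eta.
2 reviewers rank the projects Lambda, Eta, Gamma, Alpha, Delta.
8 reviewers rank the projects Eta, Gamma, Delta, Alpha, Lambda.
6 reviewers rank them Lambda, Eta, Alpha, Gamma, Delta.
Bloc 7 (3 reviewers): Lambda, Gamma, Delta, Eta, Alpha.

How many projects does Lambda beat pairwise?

3

Lambda against each rival (23 reviewers):
Lambda vs Gamma: Lambda is ranked higher on 1+2+6+3 = 12 ballots, Gamma on 11. Lambda wins 12–11.
Lambda vs Alpha: 11 to 12, Alpha.
Lambda vs Delta: Lambda preferred on 2+1+2+6+3 = 14 ballots; Lambda wins 14–9.
Lambda vs Eta: 2+1+1+2+6+3 = 15 for Lambda, 8 for Eta — Lambda by 15–8.
Lambda beats Gamma, Delta, Eta; loses to Alpha — 3 pairwise wins.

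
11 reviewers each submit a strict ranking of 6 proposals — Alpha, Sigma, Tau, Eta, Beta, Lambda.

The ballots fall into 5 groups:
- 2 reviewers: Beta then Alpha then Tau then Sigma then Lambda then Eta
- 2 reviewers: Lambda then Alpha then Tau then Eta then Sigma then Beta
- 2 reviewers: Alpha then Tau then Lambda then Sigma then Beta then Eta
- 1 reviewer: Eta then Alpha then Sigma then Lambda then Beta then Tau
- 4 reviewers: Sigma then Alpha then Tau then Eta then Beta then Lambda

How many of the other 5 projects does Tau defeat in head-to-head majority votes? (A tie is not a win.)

Tau against each rival (11 reviewers):
Tau vs Alpha: 0 to 11, Alpha.
Tau–Sigma: Tau 6–5.
Tau vs Eta: Tau is ranked higher on 2+2+2+4 = 10 ballots, Eta on 1. Tau wins 10–1.
Tau vs Beta: Tau wins 8–3.
Tau–Lambda: Tau 8–3.
Tau beats Sigma, Eta, Beta, Lambda; loses to Alpha — 4 pairwise wins.

4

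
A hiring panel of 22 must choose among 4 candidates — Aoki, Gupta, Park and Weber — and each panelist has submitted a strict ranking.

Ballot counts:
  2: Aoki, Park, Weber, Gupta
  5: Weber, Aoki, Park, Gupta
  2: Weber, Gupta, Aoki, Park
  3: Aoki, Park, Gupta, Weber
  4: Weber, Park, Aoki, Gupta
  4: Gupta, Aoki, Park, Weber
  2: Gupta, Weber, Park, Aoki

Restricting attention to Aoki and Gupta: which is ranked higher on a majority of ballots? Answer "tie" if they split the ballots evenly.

Aoki

Ballots ranking Aoki above Gupta: 2 + 5 + 3 + 4 = 14.
Ballots ranking Gupta above Aoki: 22 − 14 = 8.
Aoki wins the head-to-head 14–8.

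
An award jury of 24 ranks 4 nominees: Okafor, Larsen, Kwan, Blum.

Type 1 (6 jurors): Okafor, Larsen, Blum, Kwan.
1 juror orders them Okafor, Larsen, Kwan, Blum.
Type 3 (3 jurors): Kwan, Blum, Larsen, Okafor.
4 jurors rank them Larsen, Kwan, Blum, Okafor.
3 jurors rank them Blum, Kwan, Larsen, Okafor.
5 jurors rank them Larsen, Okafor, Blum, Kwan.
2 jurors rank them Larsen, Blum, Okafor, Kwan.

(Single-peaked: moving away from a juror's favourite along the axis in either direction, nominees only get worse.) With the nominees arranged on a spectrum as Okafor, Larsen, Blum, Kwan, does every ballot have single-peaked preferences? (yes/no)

no

Axis positions: Okafor=1, Larsen=2, Blum=3, Kwan=4.
Type 1 (peak Okafor at position 1): ranking walks positions 1-2-3-4, expanding outward from the peak — single-peaked.
Type 2: ranking walks positions 1-2-4-3; Kwan is ranked above Blum even though Blum lies between Kwan and the peak Okafor on the axis — preferences dip and rise again. Not single-peaked.
Type 3 (peak Kwan at position 4): ranking walks positions 4-3-2-1, expanding outward from the peak — single-peaked.
Type 4: ranking walks positions 2-4-3-1; Kwan is ranked above Blum even though Blum lies between Kwan and the peak Larsen on the axis — preferences dip and rise again. Not single-peaked.
Type 5 (peak Blum at position 3): ranking walks positions 3-4-2-1, expanding outward from the peak — single-peaked.
Type 6 (peak Larsen at position 2): ranking walks positions 2-1-3-4, expanding outward from the peak — single-peaked.
Type 7 (peak Larsen at position 2): ranking walks positions 2-3-1-4, expanding outward from the peak — single-peaked.
Type 2 violates single-peakedness, so the profile is not single-peaked on this axis.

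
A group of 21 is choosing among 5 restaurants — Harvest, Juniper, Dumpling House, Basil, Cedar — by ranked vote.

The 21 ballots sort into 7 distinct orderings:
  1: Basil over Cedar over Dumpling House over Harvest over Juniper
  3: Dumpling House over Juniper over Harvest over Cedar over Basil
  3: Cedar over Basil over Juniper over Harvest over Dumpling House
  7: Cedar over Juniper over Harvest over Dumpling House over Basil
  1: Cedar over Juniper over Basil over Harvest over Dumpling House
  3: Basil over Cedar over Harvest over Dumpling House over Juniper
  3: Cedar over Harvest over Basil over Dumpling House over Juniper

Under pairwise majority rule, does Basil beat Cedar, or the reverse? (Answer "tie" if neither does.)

Cedar

Ballots ranking Basil above Cedar: 1 + 3 = 4.
Ballots ranking Cedar above Basil: 21 − 4 = 17.
Cedar wins the head-to-head 17–4.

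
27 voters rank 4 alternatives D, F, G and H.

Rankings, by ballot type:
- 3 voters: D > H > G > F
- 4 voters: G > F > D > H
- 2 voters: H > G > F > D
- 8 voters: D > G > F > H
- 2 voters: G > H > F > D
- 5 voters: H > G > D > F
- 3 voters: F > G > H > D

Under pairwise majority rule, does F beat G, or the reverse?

G

Ballots ranking F above G: 3.
Ballots ranking G above F: 27 − 3 = 24.
G wins the head-to-head 24–3.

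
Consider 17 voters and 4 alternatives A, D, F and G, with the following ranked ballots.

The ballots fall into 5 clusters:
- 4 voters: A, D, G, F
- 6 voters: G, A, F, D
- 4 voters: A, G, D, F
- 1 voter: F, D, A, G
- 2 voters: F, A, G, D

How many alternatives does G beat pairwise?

2

G against each rival (17 voters):
G vs A: A wins 11–6.
G vs D: G, 12–5.
G vs F: G, 14–3.
G beats D, F; loses to A — 2 pairwise wins.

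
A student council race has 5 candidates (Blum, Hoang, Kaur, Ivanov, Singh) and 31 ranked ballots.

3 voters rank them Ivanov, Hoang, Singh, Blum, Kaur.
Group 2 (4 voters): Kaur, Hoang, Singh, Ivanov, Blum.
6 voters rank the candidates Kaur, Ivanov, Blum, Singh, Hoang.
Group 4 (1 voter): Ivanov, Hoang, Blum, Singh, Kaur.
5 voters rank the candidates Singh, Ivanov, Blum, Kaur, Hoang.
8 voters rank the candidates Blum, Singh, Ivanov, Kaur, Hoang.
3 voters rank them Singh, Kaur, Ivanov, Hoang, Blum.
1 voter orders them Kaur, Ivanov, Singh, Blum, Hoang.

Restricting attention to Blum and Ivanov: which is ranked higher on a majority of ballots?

Ballots ranking Blum above Ivanov: 8.
Ballots ranking Ivanov above Blum: 31 − 8 = 23.
Ivanov wins the head-to-head 23–8.

Ivanov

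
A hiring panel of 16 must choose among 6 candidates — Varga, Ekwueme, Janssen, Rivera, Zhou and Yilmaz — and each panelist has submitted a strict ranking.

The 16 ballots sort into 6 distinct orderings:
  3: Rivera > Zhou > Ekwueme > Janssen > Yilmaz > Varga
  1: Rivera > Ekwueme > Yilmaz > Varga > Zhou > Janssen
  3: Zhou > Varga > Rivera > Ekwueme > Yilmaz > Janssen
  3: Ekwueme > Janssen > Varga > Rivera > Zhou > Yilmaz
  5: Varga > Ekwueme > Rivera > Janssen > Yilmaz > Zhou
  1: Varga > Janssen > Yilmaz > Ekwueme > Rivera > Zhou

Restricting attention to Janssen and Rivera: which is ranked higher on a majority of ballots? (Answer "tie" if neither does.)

Rivera

Ballots ranking Janssen above Rivera: 3 + 1 = 4.
Ballots ranking Rivera above Janssen: 16 − 4 = 12.
Rivera wins the head-to-head 12–4.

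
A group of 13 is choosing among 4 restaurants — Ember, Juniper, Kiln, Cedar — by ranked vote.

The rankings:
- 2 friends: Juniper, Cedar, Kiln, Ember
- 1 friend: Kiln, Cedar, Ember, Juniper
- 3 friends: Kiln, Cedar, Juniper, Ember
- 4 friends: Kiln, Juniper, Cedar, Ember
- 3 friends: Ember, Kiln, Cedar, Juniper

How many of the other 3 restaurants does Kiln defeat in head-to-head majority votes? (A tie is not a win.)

3

Kiln against each rival (13 friends):
Kiln vs Ember: Kiln, 10–3.
Kiln vs Juniper: Kiln, 11–2.
Kiln vs Cedar: 1+3+4+3 = 11 for Kiln, 2 for Cedar — Kiln by 11–2.
Kiln beats Ember, Juniper, Cedar — 3 pairwise wins.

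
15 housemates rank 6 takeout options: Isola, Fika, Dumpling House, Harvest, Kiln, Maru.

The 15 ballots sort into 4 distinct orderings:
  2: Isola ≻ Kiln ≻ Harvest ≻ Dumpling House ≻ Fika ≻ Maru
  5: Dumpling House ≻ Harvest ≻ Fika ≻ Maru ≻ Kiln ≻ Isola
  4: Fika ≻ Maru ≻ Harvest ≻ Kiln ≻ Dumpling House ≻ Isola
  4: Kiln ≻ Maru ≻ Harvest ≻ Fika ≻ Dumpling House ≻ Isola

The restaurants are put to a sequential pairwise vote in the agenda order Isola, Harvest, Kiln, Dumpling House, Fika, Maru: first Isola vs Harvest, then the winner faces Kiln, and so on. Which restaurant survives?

Maru

Round 1: Isola vs Harvest — 2–13, Harvest advances.
Round 2: Harvest vs Kiln — 9–6, Harvest advances.
Round 3: Harvest vs Dumpling House — 10–5, Harvest advances.
Round 4: Harvest vs Fika — 11–4, Harvest advances.
Round 5: Harvest vs Maru — 7–8, Maru advances.
Maru survives the agenda.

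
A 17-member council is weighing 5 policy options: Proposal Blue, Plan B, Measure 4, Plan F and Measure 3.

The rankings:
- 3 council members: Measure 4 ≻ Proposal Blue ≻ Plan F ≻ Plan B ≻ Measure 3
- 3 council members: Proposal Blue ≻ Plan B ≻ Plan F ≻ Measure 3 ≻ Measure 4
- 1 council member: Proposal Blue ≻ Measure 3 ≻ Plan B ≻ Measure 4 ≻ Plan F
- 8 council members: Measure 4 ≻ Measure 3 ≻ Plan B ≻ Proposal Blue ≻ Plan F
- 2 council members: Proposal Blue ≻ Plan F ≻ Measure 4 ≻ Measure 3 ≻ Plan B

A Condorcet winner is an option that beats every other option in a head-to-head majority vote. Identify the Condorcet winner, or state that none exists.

Head-to-head results (17 council members):
Proposal Blue vs Plan B: 3+3+1+2 = 9 for Proposal Blue, 8 for Plan B — Proposal Blue by 9–8.
Proposal Blue vs Measure 4: Proposal Blue preferred on 3+1+2 = 6 ballots; Measure 4 wins 11–6.
Proposal Blue vs Plan F: 17 to 0, Proposal Blue.
Proposal Blue vs Measure 3: Proposal Blue is ranked higher on 3+3+1+2 = 9 ballots, Measure 3 on 8. Proposal Blue wins 9–8.
Plan B vs Measure 4: 4 to 13, Measure 4.
Plan B vs Plan F: Plan B is ranked higher on 3+1+8 = 12 ballots, Plan F on 5. Plan B wins 12–5.
Plan B vs Measure 3: 6 to 11, Measure 3.
Measure 4 vs Plan F: Measure 4 preferred on 3+1+8 = 12 ballots; Measure 4 wins 12–5.
Measure 4 vs Measure 3: Measure 4 is ranked higher on 3+8+2 = 13 ballots, Measure 3 on 4. Measure 4 wins 13–4.
Plan F vs Measure 3: 3+3+2 = 8 for Plan F, 9 for Measure 3 — Measure 3 by 9–8.
Measure 4 wins every pairwise contest, so Measure 4 is the Condorcet winner.

Measure 4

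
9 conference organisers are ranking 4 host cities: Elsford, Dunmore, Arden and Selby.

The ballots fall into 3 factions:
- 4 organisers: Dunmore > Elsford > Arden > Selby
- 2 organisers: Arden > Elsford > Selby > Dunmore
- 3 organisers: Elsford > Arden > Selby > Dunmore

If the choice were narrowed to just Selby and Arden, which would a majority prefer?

Arden

No ballot ranks Selby above Arden: 0.
Ballots ranking Arden above Selby: 9 − 0 = 9.
Arden wins the head-to-head 9–0.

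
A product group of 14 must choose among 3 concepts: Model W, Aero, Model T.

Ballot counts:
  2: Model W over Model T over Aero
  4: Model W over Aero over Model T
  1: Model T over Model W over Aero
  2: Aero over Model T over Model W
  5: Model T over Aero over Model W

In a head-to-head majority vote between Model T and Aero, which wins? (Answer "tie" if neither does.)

Ballots ranking Model T above Aero: 2 + 1 + 5 = 8.
Ballots ranking Aero above Model T: 14 − 8 = 6.
Model T wins the head-to-head 8–6.

Model T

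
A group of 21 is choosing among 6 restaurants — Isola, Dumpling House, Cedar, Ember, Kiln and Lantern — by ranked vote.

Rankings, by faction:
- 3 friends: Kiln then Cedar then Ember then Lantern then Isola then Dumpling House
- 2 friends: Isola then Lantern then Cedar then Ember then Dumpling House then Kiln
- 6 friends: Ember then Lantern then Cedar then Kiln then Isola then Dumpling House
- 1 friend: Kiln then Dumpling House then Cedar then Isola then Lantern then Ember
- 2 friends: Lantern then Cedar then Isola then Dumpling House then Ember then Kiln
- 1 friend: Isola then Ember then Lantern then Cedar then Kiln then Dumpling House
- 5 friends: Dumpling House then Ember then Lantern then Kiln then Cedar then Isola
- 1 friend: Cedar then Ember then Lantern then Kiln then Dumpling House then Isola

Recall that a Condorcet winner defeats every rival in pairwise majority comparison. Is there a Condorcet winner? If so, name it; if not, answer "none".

Ember

Check each pair by majority over 21 ballots:
Isola vs Dumpling House: Isola is ranked higher on 3+2+6+2+1 = 14 ballots, Dumpling House on 7. Isola wins 14–7.
Isola vs Cedar: Isola is ranked higher on 2+1 = 3 ballots, Cedar on 18. Cedar wins 18–3.
Isola vs Ember: 6 to 15, Ember.
Isola vs Kiln: 5 to 16, Kiln.
Isola vs Lantern: 2+1+1 = 4 for Isola, 17 for Lantern — Lantern by 17–4.
Dumpling House vs Cedar: Dumpling House preferred on 1+5 = 6 ballots; Cedar wins 15–6.
Dumpling House vs Ember: 1+2+5 = 8 for Dumpling House, 13 for Ember — Ember by 13–8.
Dumpling House vs Kiln: Dumpling House is ranked higher on 2+2+5 = 9 ballots, Kiln on 12. Kiln wins 12–9.
Dumpling House vs Lantern: 1+5 = 6 for Dumpling House, 15 for Lantern — Lantern by 15–6.
Cedar vs Ember: Cedar is ranked higher on 3+2+1+2+1 = 9 ballots, Ember on 12. Ember wins 12–9.
Cedar vs Kiln: 12 to 9, Cedar.
Cedar vs Lantern: 3+1+1 = 5 for Cedar, 16 for Lantern — Lantern by 16–5.
Ember vs Kiln: Ember preferred on 2+6+2+1+5+1 = 17 ballots; Ember wins 17–4.
Ember vs Lantern: 3+6+1+5+1 = 16 for Ember, 5 for Lantern — Ember by 16–5.
Kiln vs Lantern: Kiln is ranked higher on 3+1 = 4 ballots, Lantern on 17. Lantern wins 17–4.
Ember wins every pairwise contest, so Ember is the Condorcet winner.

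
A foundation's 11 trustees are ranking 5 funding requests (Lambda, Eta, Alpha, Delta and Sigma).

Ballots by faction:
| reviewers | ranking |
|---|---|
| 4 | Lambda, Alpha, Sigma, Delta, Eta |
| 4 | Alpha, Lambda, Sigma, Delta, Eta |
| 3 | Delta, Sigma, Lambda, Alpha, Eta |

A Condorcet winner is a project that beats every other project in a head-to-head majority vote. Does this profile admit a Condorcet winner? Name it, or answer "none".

Lambda

Head-to-head results (11 reviewers):
Lambda vs Eta: 4+4+3 = 11 for Lambda, 0 for Eta — Lambda by 11–0.
Lambda vs Alpha: 7 to 4, Lambda.
Lambda vs Delta: 4+4 = 8 for Lambda, 3 for Delta — Lambda by 8–3.
Lambda vs Sigma: Lambda, 8–3.
Eta vs Alpha: Alpha wins 11–0.
Eta vs Delta: 0 for Eta, 11 for Delta — Delta by 11–0.
Eta vs Sigma: 0 for Eta, 11 for Sigma — Sigma by 11–0.
Alpha–Delta: Alpha 8–3.
Alpha vs Sigma: Alpha, 8–3.
Delta vs Sigma: Delta is ranked higher on 3 ballots, Sigma on 8. Sigma wins 8–3.
Only Lambda has no losses; Lambda is the Condorcet winner.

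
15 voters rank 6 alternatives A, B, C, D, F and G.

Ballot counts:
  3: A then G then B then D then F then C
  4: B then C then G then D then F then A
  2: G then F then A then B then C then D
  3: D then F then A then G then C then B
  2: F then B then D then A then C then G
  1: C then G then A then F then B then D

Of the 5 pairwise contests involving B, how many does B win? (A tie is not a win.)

2

B against each rival (15 voters):
B vs A: A, 9–6.
B–C: B 11–4.
B vs D: 3+4+2+2+1 = 12 for B, 3 for D — B by 12–3.
B vs F: 3+4 = 7 for B, 8 for F — F by 8–7.
B vs G: B is ranked higher on 4+2 = 6 ballots, G on 9. G wins 9–6.
B beats C, D; loses to A, F, G — 2 pairwise wins.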